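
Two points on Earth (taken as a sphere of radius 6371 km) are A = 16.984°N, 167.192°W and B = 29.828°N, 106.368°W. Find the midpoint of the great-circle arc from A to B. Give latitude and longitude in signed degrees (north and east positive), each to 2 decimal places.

Central angle δ = 0.9887 rad. Interpolating on the sphere with fraction f = 0.5:
P = [sin((1−f)δ)·A + sin(fδ)·B] / sin δ = 0.5680·A + 0.5680·B in Cartesian coordinates,
giving P = (-0.6686, -0.5932, 0.4484), i.e. latitude 26.64°, longitude -138.42°.

26.64°, -138.42°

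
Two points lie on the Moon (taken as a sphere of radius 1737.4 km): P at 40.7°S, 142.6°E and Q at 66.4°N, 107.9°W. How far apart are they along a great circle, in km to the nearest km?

4074 km

In radians: φ₁ = -0.7103, φ₂ = 1.1589, Δλ = 109.500° = 1.9111 rad.
cos c = sin φ₁ sin φ₂ + cos φ₁ cos φ₂ cos Δλ = (-0.6521)(0.9164) + (0.7581)(0.4003)(-0.3338) = -0.69888,
so c = arccos(-0.69888) = 2.34462 rad.
Distance = R·c = 1737.4 × 2.3446 ≈ 4074 km.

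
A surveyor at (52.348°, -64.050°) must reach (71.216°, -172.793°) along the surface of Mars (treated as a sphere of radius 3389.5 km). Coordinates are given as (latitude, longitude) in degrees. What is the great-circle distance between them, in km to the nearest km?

With latitudes φ₁ = 52.348°, φ₂ = 71.216° and longitude difference Δλ = -108.743°:
cos c = sin φ₁ sin φ₂ + cos φ₁ cos φ₂ cos Δλ = (0.7917)(0.9467) + (0.6109)(0.3220)(-0.3213) = 0.68636,
so c = arccos(0.68636) = 0.81432 rad.
Distance = R·c = 3389.5 × 0.8143 ≈ 2760 km.

2760 km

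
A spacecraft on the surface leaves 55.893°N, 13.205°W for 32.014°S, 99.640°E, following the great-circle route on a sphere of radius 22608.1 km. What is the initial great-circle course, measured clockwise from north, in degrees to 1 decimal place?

91.8°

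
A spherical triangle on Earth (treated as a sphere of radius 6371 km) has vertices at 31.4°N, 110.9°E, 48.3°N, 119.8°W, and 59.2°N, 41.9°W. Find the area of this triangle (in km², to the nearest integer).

30099172 km²

Side lengths (central angles): a = 0.7774, b = 1.5120, c = 1.5414 rad; semiperimeter s = 1.9154.
By l'Huilier's theorem, tan(E/4) = √[tan(s/2) tan((s−a)/2) tan((s−b)/2) tan((s−c)/2)], giving spherical excess E = 0.7415 rad.
Area = E·R² = 0.7415 × (6371)² ≈ 30099172 km².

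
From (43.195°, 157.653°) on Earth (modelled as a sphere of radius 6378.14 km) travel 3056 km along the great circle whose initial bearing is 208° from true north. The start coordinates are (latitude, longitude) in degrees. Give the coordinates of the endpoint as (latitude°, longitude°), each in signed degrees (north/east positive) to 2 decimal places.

Angular distance δ = d/R = 3056/6378.14 = 0.47914 rad; initial bearing θ = 3.6303 rad.
sin φ₂ = sin φ₁ cos δ + cos φ₁ sin δ cos θ = (0.6845)(0.8874) + (0.7290)(0.4610)(-0.8829) = 0.3107, so φ₂ = 18.10°.
Δλ = atan2(sin θ sin δ cos φ₁, cos δ − sin φ₁ sin φ₂) = atan2(-0.1578, 0.6748) = -13.162°.
λ₂ = 157.653° − 13.162° = 144.49°.

18.10°, 144.49°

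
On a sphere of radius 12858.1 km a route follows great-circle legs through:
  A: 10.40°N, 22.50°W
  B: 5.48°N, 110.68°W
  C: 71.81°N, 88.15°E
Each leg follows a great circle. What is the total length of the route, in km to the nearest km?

Leg A→B: central angle 1.5224 rad, distance 19575.7 km.
Leg B→C: central angle 1.7756 rad, distance 22831.0 km.
Total: 19575.7 + 22831.0 ≈ 42407 km.

42407 km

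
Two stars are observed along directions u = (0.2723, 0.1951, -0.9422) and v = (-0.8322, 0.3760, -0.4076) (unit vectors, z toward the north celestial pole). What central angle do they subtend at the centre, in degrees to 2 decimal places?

76.66°

u·v = 0.2308; |u| = 1.0000, |v| = 1.0000.
cos θ = (u·v)/(|u||v|) = 0.2308, so θ = 76.66°.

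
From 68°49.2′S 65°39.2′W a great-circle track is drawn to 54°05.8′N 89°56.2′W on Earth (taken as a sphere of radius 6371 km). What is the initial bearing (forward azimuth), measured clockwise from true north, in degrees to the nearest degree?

343°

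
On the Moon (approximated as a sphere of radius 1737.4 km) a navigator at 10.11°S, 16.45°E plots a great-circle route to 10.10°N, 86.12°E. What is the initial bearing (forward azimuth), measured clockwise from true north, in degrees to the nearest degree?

76°

With φ₁ = -0.1765, φ₂ = 0.1763, Δλ = 1.2160 rad, the forward-azimuth formula gives
θ = atan2( sin Δλ cos φ₂ , cos φ₁ sin φ₂ − sin φ₁ cos φ₂ cos Δλ ) = atan2(0.9232, 0.2327) = 75.85°.
So the initial bearing is 76°.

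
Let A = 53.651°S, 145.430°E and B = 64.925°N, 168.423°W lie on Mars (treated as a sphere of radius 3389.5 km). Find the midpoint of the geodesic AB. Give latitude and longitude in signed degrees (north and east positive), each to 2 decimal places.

The central angle between A and B is δ = 2.1597 rad.
With f = 0.5, the slerp weights are sin((1−f)δ)/sin δ = 1.0606 and sin(fδ)/sin δ = 1.0606.
Weighted sum of the unit vectors: (1.0606)·(-0.4881,0.3363,-0.8054) + (1.0606)·(-0.4152,-0.0851,0.9058) = (-0.9579, 0.2665, 0.1064).
Converting back: φ = atan2(z, √(x²+y²)) = 6.11°, λ = atan2(y, x) = 164.45°.

6.11°, 164.45°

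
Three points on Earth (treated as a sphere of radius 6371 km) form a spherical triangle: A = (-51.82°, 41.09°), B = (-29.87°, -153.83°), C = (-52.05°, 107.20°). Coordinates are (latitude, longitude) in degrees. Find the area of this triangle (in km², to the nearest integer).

Side lengths (central angles): a = 1.2560, b = 0.6860, c = 1.6976 rad; semiperimeter s = 1.8198.
By l'Huilier's theorem, tan(E/4) = √[tan(s/2) tan((s−a)/2) tan((s−b)/2) tan((s−c)/2)], giving spherical excess E = 0.4795 rad.
Area = E·R² = 0.4795 × (6371)² ≈ 19461561 km².

19461561 km²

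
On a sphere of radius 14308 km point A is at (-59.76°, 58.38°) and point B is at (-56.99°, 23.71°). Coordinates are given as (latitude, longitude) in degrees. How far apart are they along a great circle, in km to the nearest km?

In radians: φ₁ = -1.0430, φ₂ = -0.9947, Δλ = -34.670° = -0.6051 rad.
cos c = sin φ₁ sin φ₂ + cos φ₁ cos φ₂ cos Δλ = (-0.8639)(-0.8386) + (0.5036)(0.5448)(0.8224) = 0.95012,
so c = arccos(0.95012) = 0.31719 rad.
Distance = R·c = 14308 × 0.3172 ≈ 4538 km.

4538 km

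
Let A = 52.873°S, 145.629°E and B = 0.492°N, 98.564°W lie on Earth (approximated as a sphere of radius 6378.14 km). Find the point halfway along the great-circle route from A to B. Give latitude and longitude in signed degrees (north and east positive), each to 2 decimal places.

Central angle δ = 1.8438 rad. Interpolating on the sphere with fraction f = 0.5:
P = [sin((1−f)δ)·A + sin(fδ)·B] / sin δ = 0.8274·A + 0.8274·B in Cartesian coordinates,
giving P = (-0.5354, -0.5362, -0.6526), i.e. latitude -40.74°, longitude -134.96°.

-40.74°, -134.96°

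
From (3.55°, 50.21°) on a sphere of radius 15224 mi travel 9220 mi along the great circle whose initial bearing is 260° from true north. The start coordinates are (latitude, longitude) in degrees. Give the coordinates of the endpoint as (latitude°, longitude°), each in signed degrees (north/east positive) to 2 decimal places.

-2.74°, 16.07°

Angular distance δ = d/R = 9220/15224 = 0.60562 rad; initial bearing θ = 4.5379 rad.
sin φ₂ = sin φ₁ cos δ + cos φ₁ sin δ cos θ = (0.0619)(0.8221) + (0.9981)(0.5693)(-0.1736) = -0.0478, so φ₂ = -2.74°.
Δλ = atan2(sin θ sin δ cos φ₁, cos δ − sin φ₁ sin φ₂) = atan2(-0.5595, 0.8251) = -34.143°.
λ₂ = 50.210° − 34.143° = 16.07°.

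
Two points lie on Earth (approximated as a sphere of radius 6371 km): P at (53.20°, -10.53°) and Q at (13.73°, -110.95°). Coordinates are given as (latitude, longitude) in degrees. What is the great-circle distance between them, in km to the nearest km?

Let φ₁ = 0.9285 rad, φ₂ = 0.2396 rad, and Δλ = -1.7527 rad.
cos c = sin φ₁ sin φ₂ + cos φ₁ cos φ₂ cos Δλ = (0.8007)(0.2373) + (0.5990)(0.9714)(-0.1809) = 0.08481,
so c = arccos(0.08481) = 1.48589 rad.
Distance = R·c = 6371 × 1.4859 ≈ 9467 km.

9467 km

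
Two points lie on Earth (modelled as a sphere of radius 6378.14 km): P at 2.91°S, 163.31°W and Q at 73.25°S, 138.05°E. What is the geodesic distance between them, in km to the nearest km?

With latitudes φ₁ = -2.910°, φ₂ = -73.250° and longitude difference Δλ = -58.640°:
cos c = sin φ₁ sin φ₂ + cos φ₁ cos φ₂ cos Δλ = (-0.0508)(-0.9576) + (0.9987)(0.2882)(0.5204) = 0.19840,
so c = arccos(0.19840) = 1.37107 rad.
Distance = R·c = 6378.14 × 1.3711 ≈ 8745 km.

8745 km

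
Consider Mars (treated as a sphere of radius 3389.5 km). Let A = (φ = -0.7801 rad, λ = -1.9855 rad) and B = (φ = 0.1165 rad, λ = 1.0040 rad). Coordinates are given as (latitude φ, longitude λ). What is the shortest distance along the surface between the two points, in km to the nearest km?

In radians: φ₁ = -0.7801, φ₂ = 0.1165, Δλ = 171.286° = 2.9895 rad.
cos c = sin φ₁ sin φ₂ + cos φ₁ cos φ₂ cos Δλ = (-0.7034)(0.1162) + (0.7108)(0.9932)(-0.9885) = -0.77963,
so c = arccos(-0.77963) = 2.46487 rad.
Distance = R·c = 3389.5 × 2.4649 ≈ 8355 km.

8355 km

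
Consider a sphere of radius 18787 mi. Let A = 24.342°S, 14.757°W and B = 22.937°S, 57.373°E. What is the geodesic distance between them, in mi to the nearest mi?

Let φ₁ = -0.4248 rad, φ₂ = -0.4003 rad, and Δλ = 1.2589 rad.
cos c = sin φ₁ sin φ₂ + cos φ₁ cos φ₂ cos Δλ = (-0.4122)(-0.3897) + (0.9111)(0.9209)(0.3069) = 0.41811,
so c = arccos(0.41811) = 1.13943 rad.
Distance = R·c = 18787 × 1.1394 ≈ 21407 mi.

21407 mi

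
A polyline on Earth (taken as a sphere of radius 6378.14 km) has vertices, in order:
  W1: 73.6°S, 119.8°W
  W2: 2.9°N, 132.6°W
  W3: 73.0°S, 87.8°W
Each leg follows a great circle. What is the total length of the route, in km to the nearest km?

17563 km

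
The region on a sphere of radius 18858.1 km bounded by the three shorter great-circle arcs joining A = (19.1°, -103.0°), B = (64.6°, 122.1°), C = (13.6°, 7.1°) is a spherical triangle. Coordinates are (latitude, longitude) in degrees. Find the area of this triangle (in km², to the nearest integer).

Side lengths (central angles): a = 1.5346, b = 1.8118, c = 1.5613 rad; semiperimeter s = 2.4538.
By l'Huilier's theorem, tan(E/4) = √[tan(s/2) tan((s−a)/2) tan((s−b)/2) tan((s−c)/2)], giving spherical excess E = 1.7540 rad.
Area = E·R² = 1.7540 × (18858.1)² ≈ 623779061 km².

623779061 km²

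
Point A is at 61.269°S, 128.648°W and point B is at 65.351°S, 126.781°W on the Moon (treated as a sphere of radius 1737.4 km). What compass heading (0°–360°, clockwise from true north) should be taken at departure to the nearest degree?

169°

Δλ = 1.867° = 0.0326 rad.
y = sin Δλ · cos φ₂ = (0.0326)(0.4171) = 0.0136
x = cos φ₁ sin φ₂ − sin φ₁ cos φ₂ cos Δλ = (0.4807)(-0.9089) − (-0.8769)(0.4171)(0.9995) = -0.0714
θ = atan2(y, x) = 169.22°, so the bearing is 169°.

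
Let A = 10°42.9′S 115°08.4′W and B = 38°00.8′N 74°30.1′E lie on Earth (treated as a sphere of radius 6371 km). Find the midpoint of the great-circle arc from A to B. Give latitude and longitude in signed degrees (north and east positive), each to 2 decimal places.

60.37°, -147.80°

Central angle δ = 2.6418 rad. Interpolating on the sphere with fraction f = 0.5:
P = [sin((1−f)δ)·A + sin(fδ)·B] / sin δ = 2.0219·A + 2.0219·B in Cartesian coordinates,
giving P = (-0.4183, -0.2634, 0.8693), i.e. latitude 60.37°, longitude -147.80°.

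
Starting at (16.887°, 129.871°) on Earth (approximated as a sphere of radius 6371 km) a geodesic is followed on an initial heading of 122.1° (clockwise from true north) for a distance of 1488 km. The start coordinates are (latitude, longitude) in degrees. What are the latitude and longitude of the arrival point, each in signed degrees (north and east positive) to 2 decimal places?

9.49°, 141.34°

Angular distance δ = d/R = 1488/6371 = 0.23356 rad; initial bearing θ = 2.1310 rad.
sin φ₂ = sin φ₁ cos δ + cos φ₁ sin δ cos θ = (0.2905)(0.9728) + (0.9569)(0.2314)(-0.5314) = 0.1649, so φ₂ = 9.49°.
Δλ = atan2(sin θ sin δ cos φ₁, cos δ − sin φ₁ sin φ₂) = atan2(0.1876, 0.9249) = 11.466°.
λ₂ = 129.871° + 11.466° = 141.34°.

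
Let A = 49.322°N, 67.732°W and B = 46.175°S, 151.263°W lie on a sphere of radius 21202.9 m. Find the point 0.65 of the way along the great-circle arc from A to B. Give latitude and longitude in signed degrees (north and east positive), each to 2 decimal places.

The central angle between A and B is δ = 2.0901 rad.
With f = 0.65, the slerp weights are sin((1−f)δ)/sin δ = 0.7695 and sin(fδ)/sin δ = 1.1260.
Weighted sum of the unit vectors: (0.7695)·(0.2470,-0.6032,0.7584) + (1.1260)·(-0.6072,-0.3329,-0.7215) = (-0.4936, -0.8390, -0.2288).
Converting back: φ = atan2(z, √(x²+y²)) = -13.23°, λ = atan2(y, x) = -120.47°.

-13.23°, -120.47°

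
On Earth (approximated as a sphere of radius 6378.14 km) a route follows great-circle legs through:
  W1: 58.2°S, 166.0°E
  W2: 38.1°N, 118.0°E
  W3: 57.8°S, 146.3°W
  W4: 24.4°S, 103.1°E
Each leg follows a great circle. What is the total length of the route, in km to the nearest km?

34321 km

Leg W1→W2: central angle 1.8203 rad, distance 11610.2 km.
Leg W2→W3: central angle 2.1698 rad, distance 13839.0 km.
Leg W3→W4: central angle 1.3910 rad, distance 8872.0 km.
Total: 11610.2 + 13839.0 + 8872.0 ≈ 34321 km.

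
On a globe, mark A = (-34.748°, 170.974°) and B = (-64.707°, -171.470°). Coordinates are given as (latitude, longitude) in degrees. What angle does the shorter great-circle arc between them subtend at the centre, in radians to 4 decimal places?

0.5548 rad

With latitudes φ₁ = -34.748°, φ₂ = -64.707° and longitude difference Δλ = 17.556°:
Haversine: a = sin²(Δφ/2) + cos φ₁ cos φ₂ sin²(Δλ/2) = 0.0668 + (0.8217)(0.4272)(0.0233) = 0.07498.
Central angle c = 2·arcsin(√a) = 0.55475 rad.
So the angular separation is 0.5548 rad.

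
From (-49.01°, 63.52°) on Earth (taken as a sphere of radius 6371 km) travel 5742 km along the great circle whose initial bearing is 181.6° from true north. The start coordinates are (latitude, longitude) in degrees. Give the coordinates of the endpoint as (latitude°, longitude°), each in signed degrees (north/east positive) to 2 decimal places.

-79.29°, -109.71°

Angular distance δ = d/R = 5742/6371 = 0.90127 rad; initial bearing θ = 3.1695 rad.
sin φ₂ = sin φ₁ cos δ + cos φ₁ sin δ cos θ = (-0.7548)(0.6206) + (0.6559)(0.7841)(-0.9996) = -0.9826, so φ₂ = -79.29°.
Δλ = atan2(sin θ sin δ cos φ₁, cos δ − sin φ₁ sin φ₂) = atan2(-0.0144, -0.1211) = -173.235°.
λ₂ = 63.520° − 173.235° = -109.71°.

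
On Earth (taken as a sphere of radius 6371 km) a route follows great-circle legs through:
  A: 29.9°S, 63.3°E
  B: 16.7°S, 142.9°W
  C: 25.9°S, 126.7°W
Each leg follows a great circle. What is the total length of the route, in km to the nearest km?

16084 km

Leg A→B: central angle 2.2165 rad, distance 14121.5 km.
Leg B→C: central angle 0.3081 rad, distance 1962.6 km.
Total: 14121.5 + 1962.6 ≈ 16084 km.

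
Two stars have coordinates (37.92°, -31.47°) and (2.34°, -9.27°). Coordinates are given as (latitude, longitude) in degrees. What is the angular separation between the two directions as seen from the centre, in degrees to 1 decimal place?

41.0°

In radians: φ₁ = 0.6618, φ₂ = 0.0408, Δλ = 22.200° = 0.3875 rad.
Haversine: a = sin²(Δφ/2) + cos φ₁ cos φ₂ sin²(Δλ/2) = 0.0933 + (0.7889)(0.9992)(0.0371) = 0.12256.
Central angle c = 2·arcsin(√a) = 0.71533 rad.
So the angular separation is 41.0°.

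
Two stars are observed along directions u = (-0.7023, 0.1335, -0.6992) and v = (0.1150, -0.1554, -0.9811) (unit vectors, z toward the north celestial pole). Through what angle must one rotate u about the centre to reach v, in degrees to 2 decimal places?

54.23°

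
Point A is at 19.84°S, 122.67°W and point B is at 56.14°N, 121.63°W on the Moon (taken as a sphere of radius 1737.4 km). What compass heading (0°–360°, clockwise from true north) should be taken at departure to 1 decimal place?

Δλ = 1.040° = 0.0182 rad.
y = sin Δλ · cos φ₂ = (0.0182)(0.5572) = 0.0101
x = cos φ₁ sin φ₂ − sin φ₁ cos φ₂ cos Δλ = (0.9406)(0.8304) − (-0.3394)(0.5572)(0.9998) = 0.9702
θ = atan2(y, x) = 0.60°, so the bearing is 0.6°.

0.6°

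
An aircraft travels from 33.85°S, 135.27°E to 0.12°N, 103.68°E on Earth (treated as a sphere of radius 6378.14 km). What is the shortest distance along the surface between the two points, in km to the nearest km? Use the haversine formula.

5017 km

Let φ₁ = -0.5908 rad, φ₂ = 0.0021 rad, and Δλ = -0.5513 rad.
Haversine: a = sin²(Δφ/2) + cos φ₁ cos φ₂ sin²(Δλ/2) = 0.0853 + (0.8305)(1.0000)(0.0741) = 0.14687.
Central angle c = 2·arcsin(√a) = 0.78659 rad.
Distance = R·c = 6378.14 × 0.7866 ≈ 5017 km.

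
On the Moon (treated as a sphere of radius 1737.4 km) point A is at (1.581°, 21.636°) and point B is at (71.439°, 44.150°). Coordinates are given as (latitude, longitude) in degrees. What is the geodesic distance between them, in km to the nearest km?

2163 km

In radians: φ₁ = 0.0276, φ₂ = 1.2468, Δλ = 22.514° = 0.3929 rad.
cos c = sin φ₁ sin φ₂ + cos φ₁ cos φ₂ cos Δλ = (0.0276)(0.9480) + (0.9996)(0.3183)(0.9238) = 0.32010,
so c = arccos(0.32010) = 1.24496 rad.
Distance = R·c = 1737.4 × 1.2450 ≈ 2163 km.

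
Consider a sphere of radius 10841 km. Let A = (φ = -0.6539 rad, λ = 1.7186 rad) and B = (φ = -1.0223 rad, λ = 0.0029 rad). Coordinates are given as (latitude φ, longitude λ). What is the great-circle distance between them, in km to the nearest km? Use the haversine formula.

11856 km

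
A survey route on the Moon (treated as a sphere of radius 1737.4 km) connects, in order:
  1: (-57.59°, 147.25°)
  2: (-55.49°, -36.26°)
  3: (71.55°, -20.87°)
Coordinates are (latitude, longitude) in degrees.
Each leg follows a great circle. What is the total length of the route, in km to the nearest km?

Leg 1→2: central angle 1.1674 rad, distance 2028.2 km.
Leg 2→3: central angle 2.2253 rad, distance 3866.3 km.
Total: 2028.2 + 3866.3 ≈ 5894 km.

5894 km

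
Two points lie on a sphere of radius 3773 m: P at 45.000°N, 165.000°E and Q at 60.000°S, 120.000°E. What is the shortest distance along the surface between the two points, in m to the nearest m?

7326 m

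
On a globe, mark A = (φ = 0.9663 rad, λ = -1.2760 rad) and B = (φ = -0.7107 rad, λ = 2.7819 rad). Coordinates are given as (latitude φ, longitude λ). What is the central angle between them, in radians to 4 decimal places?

2.4964 rad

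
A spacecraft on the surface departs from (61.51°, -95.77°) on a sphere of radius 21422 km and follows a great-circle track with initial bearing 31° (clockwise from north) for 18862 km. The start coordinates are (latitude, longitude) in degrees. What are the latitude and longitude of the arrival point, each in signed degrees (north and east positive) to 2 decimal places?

Angular distance δ = d/R = 18862/21422 = 0.88050 rad; initial bearing θ = 0.5411 rad.
sin φ₂ = sin φ₁ cos δ + cos φ₁ sin δ cos θ = (0.8789)(0.6368) + (0.4770)(0.7711)(0.8572) = 0.8749, so φ₂ = 61.04°.
Δλ = atan2(sin θ sin δ cos φ₁, cos δ − sin φ₁ sin φ₂) = atan2(0.1894, -0.1322) = 124.910°.
λ₂ = -95.770° + 124.910° = 29.14°.

61.04°, 29.14°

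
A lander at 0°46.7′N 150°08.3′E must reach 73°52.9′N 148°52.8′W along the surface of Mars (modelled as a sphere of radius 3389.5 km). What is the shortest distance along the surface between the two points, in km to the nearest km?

4822 km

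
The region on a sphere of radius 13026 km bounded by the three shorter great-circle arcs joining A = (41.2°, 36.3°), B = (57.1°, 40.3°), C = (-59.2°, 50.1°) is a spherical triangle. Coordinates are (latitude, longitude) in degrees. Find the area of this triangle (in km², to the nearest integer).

Side lengths (central angles): a = 2.0344, b = 1.7636, c = 0.2811 rad; semiperimeter s = 2.0395.
By l'Huilier's theorem, tan(E/4) = √[tan(s/2) tan((s−a)/2) tan((s−b)/2) tan((s−c)/2)], giving spherical excess E = 0.1065 rad.
Area = E·R² = 0.1065 × (13026)² ≈ 18071691 km².

18071691 km²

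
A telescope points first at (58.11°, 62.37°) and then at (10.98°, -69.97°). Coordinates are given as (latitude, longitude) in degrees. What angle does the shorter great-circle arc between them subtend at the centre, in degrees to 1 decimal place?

100.8°

With latitudes φ₁ = 58.110°, φ₂ = 10.980° and longitude difference Δλ = -132.340°:
cos c = sin φ₁ sin φ₂ + cos φ₁ cos φ₂ cos Δλ = (0.8491)(0.1905) + (0.5283)(0.9817)(-0.6735) = -0.18759,
so c = arccos(-0.18759) = 1.75950 rad.
So the angular separation is 100.8°.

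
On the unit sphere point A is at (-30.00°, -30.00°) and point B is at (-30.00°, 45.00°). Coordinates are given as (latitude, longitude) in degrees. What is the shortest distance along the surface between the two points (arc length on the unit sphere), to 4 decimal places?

1.1106

Let φ₁ = -0.5236 rad, φ₂ = -0.5236 rad, and Δλ = 1.3090 rad.
Haversine: a = sin²(Δφ/2) + cos φ₁ cos φ₂ sin²(Δλ/2) = 0.0000 + (0.8660)(0.8660)(0.3706) = 0.27794.
Central angle c = 2·arcsin(√a) = 1.11061 rad.
On the unit sphere the arc length equals the central angle: 1.1106.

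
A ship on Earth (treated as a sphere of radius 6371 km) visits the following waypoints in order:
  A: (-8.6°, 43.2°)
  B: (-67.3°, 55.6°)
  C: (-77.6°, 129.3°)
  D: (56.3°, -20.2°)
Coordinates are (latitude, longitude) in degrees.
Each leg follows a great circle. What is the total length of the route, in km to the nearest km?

Leg A→B: central angle 1.0349 rad, distance 6593.3 km.
Leg B→C: central angle 0.3917 rad, distance 2495.3 km.
Leg C→D: central angle 2.7268 rad, distance 17372.5 km.
Total: 6593.3 + 2495.3 + 17372.5 ≈ 26461 km.

26461 km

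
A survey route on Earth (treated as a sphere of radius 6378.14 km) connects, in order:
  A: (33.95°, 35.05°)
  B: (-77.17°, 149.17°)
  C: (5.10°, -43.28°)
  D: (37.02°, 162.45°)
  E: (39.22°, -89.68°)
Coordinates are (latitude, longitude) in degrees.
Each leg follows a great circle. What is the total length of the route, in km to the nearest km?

49697 km

Leg A→B: central angle 2.2393 rad, distance 14282.5 km.
Leg B→C: central angle 1.8783 rad, distance 11979.9 km.
Leg C→D: central angle 2.2955 rad, distance 14640.8 km.
Leg D→E: central angle 1.3787 rad, distance 8793.7 km.
Total: 14282.5 + 11979.9 + 14640.8 + 8793.7 ≈ 49697 km.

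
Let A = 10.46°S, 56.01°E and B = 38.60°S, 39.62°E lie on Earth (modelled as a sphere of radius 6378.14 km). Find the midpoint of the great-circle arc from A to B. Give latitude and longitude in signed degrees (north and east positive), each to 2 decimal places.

The central angle between A and B is δ = 0.5537 rad.
With f = 0.5, the slerp weights are sin((1−f)δ)/sin δ = 0.5198 and sin(fδ)/sin δ = 0.5198.
Weighted sum of the unit vectors: (0.5198)·(0.5498,0.8154,-0.1815) + (0.5198)·(0.6020,0.4984,-0.6239) = (0.5987, 0.6829, -0.4187).
Converting back: φ = atan2(z, √(x²+y²)) = -24.75°, λ = atan2(y, x) = 48.76°.

-24.75°, 48.76°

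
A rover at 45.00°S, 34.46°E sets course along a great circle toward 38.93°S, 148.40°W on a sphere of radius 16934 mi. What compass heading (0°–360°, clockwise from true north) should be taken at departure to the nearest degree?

Δλ = 177.140° = 3.0917 rad.
y = sin Δλ · cos φ₂ = (0.0499)(0.7779) = 0.0388
x = cos φ₁ sin φ₂ − sin φ₁ cos φ₂ cos Δλ = (0.7071)(-0.6284) − (-0.7071)(0.7779)(-0.9988) = -0.9937
θ = atan2(y, x) = 177.76°, so the bearing is 178°.

178°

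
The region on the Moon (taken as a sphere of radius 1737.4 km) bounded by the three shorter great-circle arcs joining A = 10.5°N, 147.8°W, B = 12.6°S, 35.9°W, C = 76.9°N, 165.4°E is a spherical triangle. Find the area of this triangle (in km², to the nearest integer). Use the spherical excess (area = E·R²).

6093981 km²

Side lengths (central angles): a = 2.0026, b = 1.2344, c = 1.9798 rad; semiperimeter s = 2.6084.
By l'Huilier's theorem, tan(E/4) = √[tan(s/2) tan((s−a)/2) tan((s−b)/2) tan((s−c)/2)], giving spherical excess E = 2.0188 rad.
Area = E·R² = 2.0188 × (1737.4)² ≈ 6093981 km².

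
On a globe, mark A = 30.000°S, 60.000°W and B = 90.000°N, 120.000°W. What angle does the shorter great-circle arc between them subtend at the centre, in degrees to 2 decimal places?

Let φ₁ = -0.5236 rad, φ₂ = 1.5708 rad, and Δλ = -1.0472 rad.
cos c = sin φ₁ sin φ₂ + cos φ₁ cos φ₂ cos Δλ = (-0.5000)(1.0000) + (0.8660)(0.0000)(0.5000) = -0.50000,
so c = arccos(-0.50000) = 2.09440 rad.
So the angular separation is 120.00°.

120.00°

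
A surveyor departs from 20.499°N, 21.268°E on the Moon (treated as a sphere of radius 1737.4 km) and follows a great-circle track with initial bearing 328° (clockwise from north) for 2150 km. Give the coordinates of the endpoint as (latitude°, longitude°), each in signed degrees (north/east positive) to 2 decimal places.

Angular distance δ = d/R = 2150/1737.4 = 1.23748 rad; initial bearing θ = 5.7247 rad.
sin φ₂ = sin φ₁ cos δ + cos φ₁ sin δ cos θ = (0.3502)(0.3272) + (0.9367)(0.9450)(0.8480) = 0.8652, so φ₂ = 59.91°.
Δλ = atan2(sin θ sin δ cos φ₁, cos δ − sin φ₁ sin φ₂) = atan2(-0.4690, 0.0242) = -87.048°.
λ₂ = 21.268° − 87.048° = -65.78°.

59.91°, -65.78°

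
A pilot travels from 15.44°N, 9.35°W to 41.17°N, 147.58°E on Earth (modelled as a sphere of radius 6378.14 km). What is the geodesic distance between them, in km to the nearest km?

13302 km

In radians: φ₁ = 0.2695, φ₂ = 0.7186, Δλ = 156.930° = 2.7389 rad.
cos c = sin φ₁ sin φ₂ + cos φ₁ cos φ₂ cos Δλ = (0.2662)(0.6583) + (0.9639)(0.7528)(-0.9200) = -0.49231,
so c = arccos(-0.49231) = 2.08553 rad.
Distance = R·c = 6378.14 × 2.0855 ≈ 13302 km.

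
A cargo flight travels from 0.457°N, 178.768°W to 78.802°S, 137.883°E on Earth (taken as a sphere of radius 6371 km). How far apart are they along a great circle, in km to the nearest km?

9155 km

With latitudes φ₁ = 0.457°, φ₂ = -78.802° and longitude difference Δλ = -43.349°:
Haversine: a = sin²(Δφ/2) + cos φ₁ cos φ₂ sin²(Δλ/2) = 0.4068 + (1.0000)(0.1942)(0.1364) = 0.43330.
Central angle c = 2·arcsin(√a) = 1.43701 rad.
Distance = R·c = 6371 × 1.4370 ≈ 9155 km.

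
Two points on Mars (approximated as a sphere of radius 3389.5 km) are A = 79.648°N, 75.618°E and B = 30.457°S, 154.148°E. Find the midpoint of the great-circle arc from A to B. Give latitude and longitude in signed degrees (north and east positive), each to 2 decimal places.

Central angle δ = 2.0576 rad. Interpolating on the sphere with fraction f = 0.5:
P = [sin((1−f)δ)·A + sin(fδ)·B] / sin δ = 0.9693·A + 0.9693·B in Cartesian coordinates,
giving P = (-0.7087, 0.5331, 0.4622), i.e. latitude 27.53°, longitude 143.05°.

27.53°, 143.05°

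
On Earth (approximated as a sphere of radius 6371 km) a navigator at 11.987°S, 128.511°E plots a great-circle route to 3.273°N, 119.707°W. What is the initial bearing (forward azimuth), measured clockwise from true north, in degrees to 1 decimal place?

91.3°

With φ₁ = -0.2092, φ₂ = 0.0571, Δλ = 1.9510 rad, the forward-azimuth formula gives
θ = atan2( sin Δλ cos φ₂ , cos φ₁ sin φ₂ − sin φ₁ cos φ₂ cos Δλ ) = atan2(0.9271, -0.0211) = 91.30°.
So the initial bearing is 91.3°.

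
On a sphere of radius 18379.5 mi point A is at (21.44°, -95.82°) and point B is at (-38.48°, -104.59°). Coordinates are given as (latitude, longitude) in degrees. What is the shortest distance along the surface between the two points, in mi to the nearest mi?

19402 mi

In radians: φ₁ = 0.3742, φ₂ = -0.6716, Δλ = -8.770° = -0.1531 rad.
cos c = sin φ₁ sin φ₂ + cos φ₁ cos φ₂ cos Δλ = (0.3655)(-0.6222) + (0.9308)(0.7828)(0.9883) = 0.49269,
so c = arccos(0.49269) = 1.05562 rad.
Distance = R·c = 18379.5 × 1.0556 ≈ 19402 mi.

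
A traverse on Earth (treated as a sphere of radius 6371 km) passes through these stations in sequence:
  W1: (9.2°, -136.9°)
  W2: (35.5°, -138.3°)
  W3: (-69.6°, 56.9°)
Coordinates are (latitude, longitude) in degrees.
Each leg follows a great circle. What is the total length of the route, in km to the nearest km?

19040 km

Leg W1→W2: central angle 0.4596 rad, distance 2927.9 km.
Leg W2→W3: central angle 2.5290 rad, distance 16112.0 km.
Total: 2927.9 + 16112.0 ≈ 19040 km.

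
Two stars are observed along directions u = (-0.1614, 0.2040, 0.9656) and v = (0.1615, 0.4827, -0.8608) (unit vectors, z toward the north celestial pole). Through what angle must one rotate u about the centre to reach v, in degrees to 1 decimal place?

139.4°

u·v = -0.7588; |u| = 1.0000, |v| = 1.0000.
cos θ = (u·v)/(|u||v|) = -0.7587, so θ = 139.4°.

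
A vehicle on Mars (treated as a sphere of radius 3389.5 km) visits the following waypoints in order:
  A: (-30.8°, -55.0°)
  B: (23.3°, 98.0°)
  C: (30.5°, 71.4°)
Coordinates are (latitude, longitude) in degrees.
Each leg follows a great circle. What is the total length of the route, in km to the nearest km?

10625 km

Leg A→B: central angle 2.7033 rad, distance 9162.7 km.
Leg B→C: central angle 0.4315 rad, distance 1462.5 km.
Total: 9162.7 + 1462.5 ≈ 10625 km.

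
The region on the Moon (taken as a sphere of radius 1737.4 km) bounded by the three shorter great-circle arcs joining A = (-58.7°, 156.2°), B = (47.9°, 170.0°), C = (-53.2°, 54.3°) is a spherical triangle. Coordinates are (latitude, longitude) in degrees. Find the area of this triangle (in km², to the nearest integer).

4227980 km²

Side lengths (central angles): a = 2.4469, b = 0.9020, c = 1.8710 rad; semiperimeter s = 2.6100.
By l'Huilier's theorem, tan(E/4) = √[tan(s/2) tan((s−a)/2) tan((s−b)/2) tan((s−c)/2)], giving spherical excess E = 1.4007 rad.
Area = E·R² = 1.4007 × (1737.4)² ≈ 4227980 km².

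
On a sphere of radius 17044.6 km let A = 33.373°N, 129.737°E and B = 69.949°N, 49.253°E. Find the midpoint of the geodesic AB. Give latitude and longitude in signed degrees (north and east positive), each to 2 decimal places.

57.37°, 108.97°

The central angle between A and B is δ = 0.9715 rad.
With f = 0.5, the slerp weights are sin((1−f)δ)/sin δ = 0.5654 and sin(fδ)/sin δ = 0.5654.
Weighted sum of the unit vectors: (0.5654)·(-0.5339,0.6422,0.5501) + (0.5654)·(0.2238,0.2597,0.9394) = (-0.1753, 0.5100, 0.8421).
Converting back: φ = atan2(z, √(x²+y²)) = 57.37°, λ = atan2(y, x) = 108.97°.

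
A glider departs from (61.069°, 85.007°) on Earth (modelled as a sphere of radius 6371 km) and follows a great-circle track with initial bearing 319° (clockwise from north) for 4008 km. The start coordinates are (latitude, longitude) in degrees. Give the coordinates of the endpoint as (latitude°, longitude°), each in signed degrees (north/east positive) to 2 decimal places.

Angular distance δ = d/R = 4008/6371 = 0.62910 rad; initial bearing θ = 5.5676 rad.
sin φ₂ = sin φ₁ cos δ + cos φ₁ sin δ cos θ = (0.8752)(0.8086) + (0.4838)(0.5884)(0.7547) = 0.9225, so φ₂ = 67.29°.
Δλ = atan2(sin θ sin δ cos φ₁, cos δ − sin φ₁ sin φ₂) = atan2(-0.1867, 0.0012) = -89.632°.
λ₂ = 85.007° − 89.632° = -4.62°.

67.29°, -4.62°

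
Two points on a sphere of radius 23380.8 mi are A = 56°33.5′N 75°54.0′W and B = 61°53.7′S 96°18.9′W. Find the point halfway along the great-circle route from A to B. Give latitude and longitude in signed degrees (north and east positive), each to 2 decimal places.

-2.71°, -85.30°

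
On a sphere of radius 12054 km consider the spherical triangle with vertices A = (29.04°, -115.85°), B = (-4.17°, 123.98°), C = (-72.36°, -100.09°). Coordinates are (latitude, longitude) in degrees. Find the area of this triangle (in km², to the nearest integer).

Side lengths (central angles): a = 1.7192, b = 1.7799, c = 2.0641 rad; semiperimeter s = 2.7816.
By l'Huilier's theorem, tan(E/4) = √[tan(s/2) tan((s−a)/2) tan((s−b)/2) tan((s−c)/2)], giving spherical excess E = 2.7331 rad.
Area = E·R² = 2.7331 × (12054)² ≈ 397122426 km².

397122426 km²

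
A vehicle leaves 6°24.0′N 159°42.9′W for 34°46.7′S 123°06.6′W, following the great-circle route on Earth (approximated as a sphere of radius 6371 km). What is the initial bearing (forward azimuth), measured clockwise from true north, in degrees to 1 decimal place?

142.6°

With φ₁ = 0.1117, φ₂ = -0.6070, Δλ = 0.6389 rad, the forward-azimuth formula gives
θ = atan2( sin Δλ cos φ₂ , cos φ₁ sin φ₂ − sin φ₁ cos φ₂ cos Δλ ) = atan2(0.4898, -0.6403) = 142.59°.
So the initial bearing is 142.6°.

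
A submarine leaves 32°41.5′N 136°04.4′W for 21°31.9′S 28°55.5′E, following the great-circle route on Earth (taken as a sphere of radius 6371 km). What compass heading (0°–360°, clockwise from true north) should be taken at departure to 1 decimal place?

Δλ = 164.998° = 2.8798 rad.
y = sin Δλ · cos φ₂ = (0.2588)(0.9302) = 0.2408
x = cos φ₁ sin φ₂ − sin φ₁ cos φ₂ cos Δλ = (0.8416)(-0.3670) − (0.5401)(0.9302)(-0.9659) = 0.1764
θ = atan2(y, x) = 53.77°, so the bearing is 53.8°.

53.8°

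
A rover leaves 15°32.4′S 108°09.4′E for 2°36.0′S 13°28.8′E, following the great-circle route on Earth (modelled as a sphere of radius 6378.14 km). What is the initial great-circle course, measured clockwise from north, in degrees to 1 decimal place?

Δλ = -94.677° = -1.6524 rad.
y = sin Δλ · cos φ₂ = (-0.9967)(0.9990) = -0.9956
x = cos φ₁ sin φ₂ − sin φ₁ cos φ₂ cos Δλ = (0.9634)(-0.0454) − (-0.2679)(0.9990)(-0.0815) = -0.0655
θ = atan2(y, x) = -93.77°; adding 360° gives 266.2°.

266.2°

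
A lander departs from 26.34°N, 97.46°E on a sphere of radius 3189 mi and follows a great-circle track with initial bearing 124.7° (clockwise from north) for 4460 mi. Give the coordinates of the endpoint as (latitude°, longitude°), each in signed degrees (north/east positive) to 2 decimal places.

-25.25°, 161.04°

Angular distance δ = d/R = 4460/3189 = 1.39856 rad; initial bearing θ = 2.1764 rad.
sin φ₂ = sin φ₁ cos δ + cos φ₁ sin δ cos θ = (0.4437)(0.1714) + (0.8962)(0.9852)(-0.5693) = -0.4266, so φ₂ = -25.25°.
Δλ = atan2(sin θ sin δ cos φ₁, cos δ − sin φ₁ sin φ₂) = atan2(0.7259, 0.3607) = 63.579°.
λ₂ = 97.460° + 63.579° = 161.04°.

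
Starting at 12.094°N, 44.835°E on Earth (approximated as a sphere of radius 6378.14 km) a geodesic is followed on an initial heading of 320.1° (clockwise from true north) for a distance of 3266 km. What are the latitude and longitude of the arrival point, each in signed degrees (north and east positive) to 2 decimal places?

33.38°, 22.73°

Angular distance δ = d/R = 3266/6378.14 = 0.51206 rad; initial bearing θ = 5.5868 rad.
sin φ₂ = sin φ₁ cos δ + cos φ₁ sin δ cos θ = (0.2095)(0.8717) + (0.9778)(0.4900)(0.7672) = 0.5502, so φ₂ = 33.38°.
Δλ = atan2(sin θ sin δ cos φ₁, cos δ − sin φ₁ sin φ₂) = atan2(-0.3073, 0.7565) = -22.110°.
λ₂ = 44.835° − 22.110° = 22.73°.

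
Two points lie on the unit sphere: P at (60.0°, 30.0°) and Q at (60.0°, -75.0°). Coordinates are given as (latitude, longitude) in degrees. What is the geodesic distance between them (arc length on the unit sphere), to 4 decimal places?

0.8158

With latitudes φ₁ = 60.000°, φ₂ = 60.000° and longitude difference Δλ = -105.000°:
cos c = sin φ₁ sin φ₂ + cos φ₁ cos φ₂ cos Δλ = (0.8660)(0.8660) + (0.5000)(0.5000)(-0.2588) = 0.68530,
so c = arccos(0.68530) = 0.81579 rad.
On the unit sphere the arc length equals the central angle: 0.8158.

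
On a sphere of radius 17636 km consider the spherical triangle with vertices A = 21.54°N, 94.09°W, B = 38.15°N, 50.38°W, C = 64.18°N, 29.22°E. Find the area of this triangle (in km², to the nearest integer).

Side lengths (central angles): a = 0.9047, b = 1.4626, c = 0.7143 rad; semiperimeter s = 1.5408.
By l'Huilier's theorem, tan(E/4) = √[tan(s/2) tan((s−a)/2) tan((s−b)/2) tan((s−c)/2)], giving spherical excess E = 0.2957 rad.
Area = E·R² = 0.2957 × (17636)² ≈ 91961869 km².

91961869 km²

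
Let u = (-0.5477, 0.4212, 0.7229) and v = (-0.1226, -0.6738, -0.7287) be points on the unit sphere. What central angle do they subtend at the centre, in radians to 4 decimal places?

2.4090 rad

u·v = -0.7434; |u| = 1.0000, |v| = 1.0000.
cos θ = (u·v)/(|u||v|) = -0.7434, so θ = 2.4090 rad.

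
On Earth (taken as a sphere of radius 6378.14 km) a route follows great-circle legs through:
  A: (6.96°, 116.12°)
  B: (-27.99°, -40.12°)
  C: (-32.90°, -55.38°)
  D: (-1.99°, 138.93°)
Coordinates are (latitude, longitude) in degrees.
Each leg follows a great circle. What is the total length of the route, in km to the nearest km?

34044 km

Leg A→B: central angle 2.6043 rad, distance 16610.6 km.
Leg B→C: central angle 0.2448 rad, distance 1561.3 km.
Leg C→D: central angle 2.4885 rad, distance 15872.1 km.
Total: 16610.6 + 1561.3 + 15872.1 ≈ 34044 km.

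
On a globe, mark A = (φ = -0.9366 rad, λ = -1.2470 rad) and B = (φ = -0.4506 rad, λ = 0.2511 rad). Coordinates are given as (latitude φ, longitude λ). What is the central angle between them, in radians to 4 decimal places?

1.1706 rad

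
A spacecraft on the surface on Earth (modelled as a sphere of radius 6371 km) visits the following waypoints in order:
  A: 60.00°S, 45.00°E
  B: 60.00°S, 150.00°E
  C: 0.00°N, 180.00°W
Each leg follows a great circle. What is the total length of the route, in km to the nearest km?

12352 km

Leg A→B: central angle 0.8158 rad, distance 5197.4 km.
Leg B→C: central angle 1.1230 rad, distance 7154.4 km.
Total: 5197.4 + 7154.4 ≈ 12352 km.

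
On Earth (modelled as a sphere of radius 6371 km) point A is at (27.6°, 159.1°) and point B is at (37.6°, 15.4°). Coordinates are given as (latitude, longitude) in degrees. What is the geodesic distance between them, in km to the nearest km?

Let φ₁ = 0.4817 rad, φ₂ = 0.6562 rad, and Δλ = -2.5080 rad.
Haversine: a = sin²(Δφ/2) + cos φ₁ cos φ₂ sin²(Δλ/2) = 0.0076 + (0.8862)(0.7923)(0.9030) = 0.64159.
Central angle c = 2·arcsin(√a) = 1.85791 rad.
Distance = R·c = 6371 × 1.8579 ≈ 11837 km.

11837 km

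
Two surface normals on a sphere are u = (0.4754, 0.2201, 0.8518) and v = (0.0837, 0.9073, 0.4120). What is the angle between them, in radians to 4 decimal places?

0.9392 rad

u·v = 0.5904; |u| = 1.0000, |v| = 1.0000.
cos θ = (u·v)/(|u||v|) = 0.5904, so θ = 0.9392 rad.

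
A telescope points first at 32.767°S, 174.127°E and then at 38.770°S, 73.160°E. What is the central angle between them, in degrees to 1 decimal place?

With latitudes φ₁ = -32.767°, φ₂ = -38.770° and longitude difference Δλ = -100.967°:
cos c = sin φ₁ sin φ₂ + cos φ₁ cos φ₂ cos Δλ = (-0.5412)(-0.6262) + (0.8409)(0.7797)(-0.1902) = 0.21419,
so c = arccos(0.21419) = 1.35494 rad.
So the angular separation is 77.6°.

77.6°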